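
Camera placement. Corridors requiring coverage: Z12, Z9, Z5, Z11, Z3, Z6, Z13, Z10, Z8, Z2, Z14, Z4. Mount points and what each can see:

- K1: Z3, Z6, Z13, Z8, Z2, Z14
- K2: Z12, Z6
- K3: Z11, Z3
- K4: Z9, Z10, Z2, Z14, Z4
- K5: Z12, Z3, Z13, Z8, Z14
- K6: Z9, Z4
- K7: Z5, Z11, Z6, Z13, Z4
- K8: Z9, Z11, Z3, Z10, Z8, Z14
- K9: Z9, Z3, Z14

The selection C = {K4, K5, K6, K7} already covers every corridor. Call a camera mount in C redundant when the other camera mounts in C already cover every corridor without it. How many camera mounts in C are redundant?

Drop K4: Z10, Z2 uncovered — not redundant.
Drop K5: Z12, Z3, Z8 uncovered — not redundant.
Drop K6: the rest still cover every corridor — redundant.
Drop K7: Z5, Z11, Z6 uncovered — not redundant.
1 redundant: K6.

1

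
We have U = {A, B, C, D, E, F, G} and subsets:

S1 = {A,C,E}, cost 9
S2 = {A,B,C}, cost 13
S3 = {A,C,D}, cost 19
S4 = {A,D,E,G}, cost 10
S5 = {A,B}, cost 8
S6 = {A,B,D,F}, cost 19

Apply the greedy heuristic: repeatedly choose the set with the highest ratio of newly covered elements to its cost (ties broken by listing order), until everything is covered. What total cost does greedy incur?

42

Pick 1: S4 adds 4 new (A, D, E, G) at cost 10 (ratio 4/10).
Pick 2: S2 adds 2 new (B, C) at cost 13 (ratio 2/13).
Pick 3: S6 adds 1 new (F) at cost 19 (ratio 1/19).
Greedy total cost: 10 + 13 + 19 = 42. (The true optimum is 38, so greedy overshoots here.)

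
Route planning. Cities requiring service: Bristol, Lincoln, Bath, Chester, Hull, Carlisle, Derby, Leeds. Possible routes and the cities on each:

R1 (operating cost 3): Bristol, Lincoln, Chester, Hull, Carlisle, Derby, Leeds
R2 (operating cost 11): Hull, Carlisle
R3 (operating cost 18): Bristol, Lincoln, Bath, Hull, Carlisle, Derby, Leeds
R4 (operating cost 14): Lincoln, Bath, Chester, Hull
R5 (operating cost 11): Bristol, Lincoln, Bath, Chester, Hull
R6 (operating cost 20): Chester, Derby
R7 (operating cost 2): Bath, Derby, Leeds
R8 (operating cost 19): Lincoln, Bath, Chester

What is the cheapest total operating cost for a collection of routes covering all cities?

R1, R7 cover every city at operating cost 3 + 2 = 5.
Any cover uses at least 2 routes; among all covering selections none totals below 5.

5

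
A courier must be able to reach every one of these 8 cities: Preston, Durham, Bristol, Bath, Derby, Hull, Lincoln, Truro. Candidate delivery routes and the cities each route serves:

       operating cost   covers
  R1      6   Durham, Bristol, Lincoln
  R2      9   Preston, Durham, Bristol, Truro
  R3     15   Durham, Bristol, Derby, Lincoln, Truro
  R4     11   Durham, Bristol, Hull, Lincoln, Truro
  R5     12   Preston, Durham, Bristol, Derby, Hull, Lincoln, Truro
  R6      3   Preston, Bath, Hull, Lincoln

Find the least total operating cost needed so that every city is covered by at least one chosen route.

R5, R6 cover every city at operating cost 12 + 3 = 15.
Any cover uses at least 2 routes; among all covering selections none totals below 15.

15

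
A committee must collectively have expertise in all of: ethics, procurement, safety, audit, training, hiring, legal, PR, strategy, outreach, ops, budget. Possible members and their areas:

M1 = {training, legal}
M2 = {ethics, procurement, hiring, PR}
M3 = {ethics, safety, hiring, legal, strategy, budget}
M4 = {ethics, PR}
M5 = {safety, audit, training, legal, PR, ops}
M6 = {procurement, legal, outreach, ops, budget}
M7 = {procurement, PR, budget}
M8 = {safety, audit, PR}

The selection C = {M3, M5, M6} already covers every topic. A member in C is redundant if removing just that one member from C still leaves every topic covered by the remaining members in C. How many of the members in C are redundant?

Drop M3: ethics, hiring, strategy uncovered — not redundant.
Drop M5: audit, training, PR uncovered — not redundant.
Drop M6: procurement, outreach uncovered — not redundant.
None of the members in C is redundant.

0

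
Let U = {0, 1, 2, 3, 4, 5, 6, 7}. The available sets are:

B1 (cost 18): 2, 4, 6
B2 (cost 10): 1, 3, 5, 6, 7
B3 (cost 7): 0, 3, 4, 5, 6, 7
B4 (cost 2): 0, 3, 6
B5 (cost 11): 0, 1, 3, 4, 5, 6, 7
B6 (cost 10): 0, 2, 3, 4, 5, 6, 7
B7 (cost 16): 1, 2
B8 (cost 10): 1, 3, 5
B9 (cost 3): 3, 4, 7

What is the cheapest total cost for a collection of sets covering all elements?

B2, B6 cover every element at cost 10 + 10 = 20.
Any cover uses at least 2 sets; among all covering selections none totals below 20.
Greedy by coverage-per-cost would pick B4, B9, B2, B6 for 25 — worse than the optimum 20.

20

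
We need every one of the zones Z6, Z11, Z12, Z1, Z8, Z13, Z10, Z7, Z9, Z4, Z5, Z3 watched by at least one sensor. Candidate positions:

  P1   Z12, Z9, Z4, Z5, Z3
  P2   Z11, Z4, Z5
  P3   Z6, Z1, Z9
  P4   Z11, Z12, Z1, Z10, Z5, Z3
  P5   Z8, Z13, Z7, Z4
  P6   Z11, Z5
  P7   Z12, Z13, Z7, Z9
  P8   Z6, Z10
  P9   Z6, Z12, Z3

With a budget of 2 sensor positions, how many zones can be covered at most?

10

Choosing P4, P5 covers {Z11, Z12, Z1, Z8, Z13, Z10, Z7, Z4, Z5, Z3} — 10 zones.
No choice of 2 sensor positions does better; here Z6, Z9 are left uncovered.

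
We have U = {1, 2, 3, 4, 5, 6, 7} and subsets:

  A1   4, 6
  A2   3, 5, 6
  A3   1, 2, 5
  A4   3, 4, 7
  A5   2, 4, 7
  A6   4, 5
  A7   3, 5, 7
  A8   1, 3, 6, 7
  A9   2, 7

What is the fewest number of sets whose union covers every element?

A1, A3, A4 together cover {1, 2, 3, 4, 5, 6, 7} — every element.
No 2 of the 9 sets cover everything (all 36 pairs fall short), so 3 is minimum.

3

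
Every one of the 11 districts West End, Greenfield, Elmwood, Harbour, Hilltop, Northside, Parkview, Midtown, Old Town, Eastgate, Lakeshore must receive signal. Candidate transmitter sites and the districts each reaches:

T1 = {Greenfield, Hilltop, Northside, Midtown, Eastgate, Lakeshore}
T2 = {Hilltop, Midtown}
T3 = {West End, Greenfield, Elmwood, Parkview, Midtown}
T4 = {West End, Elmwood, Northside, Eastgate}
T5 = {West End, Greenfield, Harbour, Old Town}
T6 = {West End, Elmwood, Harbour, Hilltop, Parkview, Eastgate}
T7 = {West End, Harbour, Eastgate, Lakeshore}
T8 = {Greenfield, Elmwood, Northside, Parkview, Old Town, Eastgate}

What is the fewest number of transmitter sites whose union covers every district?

T1, T3, T5 together cover {West End, Greenfield, Elmwood, Harbour, Hilltop, Northside, Parkview, Midtown, Old Town, Eastgate, Lakeshore} — every district.
No 2 of the 8 transmitter sites cover everything (all 28 pairs fall short), so 3 is minimum.

3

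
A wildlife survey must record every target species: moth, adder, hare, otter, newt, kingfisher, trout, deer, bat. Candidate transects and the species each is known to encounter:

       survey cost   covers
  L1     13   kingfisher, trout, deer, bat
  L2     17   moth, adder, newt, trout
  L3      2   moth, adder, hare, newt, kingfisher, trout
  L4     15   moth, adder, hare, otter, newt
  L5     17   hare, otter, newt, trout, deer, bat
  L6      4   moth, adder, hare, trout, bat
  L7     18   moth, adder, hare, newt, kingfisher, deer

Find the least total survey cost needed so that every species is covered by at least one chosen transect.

19

L3, L5 cover every species at survey cost 2 + 17 = 19.
Any cover uses at least 2 transects; among all covering selections none totals below 19.
Greedy by coverage-per-survey cost would pick L3, L6, L5 for 23 — worse than the optimum 19.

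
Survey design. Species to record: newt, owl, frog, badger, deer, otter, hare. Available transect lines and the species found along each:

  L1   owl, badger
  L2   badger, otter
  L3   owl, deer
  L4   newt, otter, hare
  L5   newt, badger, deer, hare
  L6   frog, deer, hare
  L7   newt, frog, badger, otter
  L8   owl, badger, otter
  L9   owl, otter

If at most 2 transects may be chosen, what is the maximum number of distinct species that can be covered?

6

Choosing L3, L7 covers {newt, owl, frog, badger, deer, otter} — 6 species.
No choice of 2 transects does better; here hare is left uncovered.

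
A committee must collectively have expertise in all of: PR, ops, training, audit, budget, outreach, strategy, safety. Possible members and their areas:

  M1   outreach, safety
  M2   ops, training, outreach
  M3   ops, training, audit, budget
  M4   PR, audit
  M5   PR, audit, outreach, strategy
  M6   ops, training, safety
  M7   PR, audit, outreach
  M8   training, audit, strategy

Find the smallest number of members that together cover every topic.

M1, M3, M5 together cover {PR, ops, training, audit, budget, outreach, strategy, safety} — every topic.
No 2 of the 8 members cover everything (all 28 pairs fall short), so 3 is minimum.

3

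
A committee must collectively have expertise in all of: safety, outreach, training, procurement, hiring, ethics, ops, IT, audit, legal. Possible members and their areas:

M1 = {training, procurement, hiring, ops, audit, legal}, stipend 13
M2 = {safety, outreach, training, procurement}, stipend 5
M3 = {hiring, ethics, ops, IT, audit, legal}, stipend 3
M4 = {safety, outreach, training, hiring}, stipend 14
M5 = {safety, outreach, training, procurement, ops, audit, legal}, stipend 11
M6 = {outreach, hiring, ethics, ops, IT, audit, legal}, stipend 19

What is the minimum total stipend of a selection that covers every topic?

M2, M3 cover every topic at stipend 5 + 3 = 8.
Any cover uses at least 2 members; among all covering selections none totals below 8.

8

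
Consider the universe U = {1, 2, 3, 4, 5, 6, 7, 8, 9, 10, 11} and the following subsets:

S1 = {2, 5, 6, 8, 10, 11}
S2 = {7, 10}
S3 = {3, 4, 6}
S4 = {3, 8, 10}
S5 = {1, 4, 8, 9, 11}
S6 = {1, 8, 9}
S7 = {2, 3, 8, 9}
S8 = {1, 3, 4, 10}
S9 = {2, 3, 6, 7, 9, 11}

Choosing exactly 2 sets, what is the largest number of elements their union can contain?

9

Choosing S1, S5 covers {1, 2, 4, 5, 6, 8, 9, 10, 11} — 9 elements.
No choice of 2 sets does better; here 3, 7 are left uncovered.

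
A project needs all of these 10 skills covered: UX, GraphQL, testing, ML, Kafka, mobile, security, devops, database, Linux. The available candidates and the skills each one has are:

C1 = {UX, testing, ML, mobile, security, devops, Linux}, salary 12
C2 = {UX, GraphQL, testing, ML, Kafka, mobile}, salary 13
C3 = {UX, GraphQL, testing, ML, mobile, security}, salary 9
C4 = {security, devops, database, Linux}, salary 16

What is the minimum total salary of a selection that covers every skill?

C2, C4 cover every skill at salary 13 + 16 = 29.
Any cover uses at least 2 candidates; among all covering selections none totals below 29.
Greedy by coverage-per-salary would pick C3, C4, C2 for 38 — worse than the optimum 29.

29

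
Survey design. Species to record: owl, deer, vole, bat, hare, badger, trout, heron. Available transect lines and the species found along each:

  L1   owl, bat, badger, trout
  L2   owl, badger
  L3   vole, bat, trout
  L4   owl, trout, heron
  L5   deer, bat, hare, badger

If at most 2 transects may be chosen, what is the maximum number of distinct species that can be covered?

7

Choosing L4, L5 covers {owl, deer, bat, hare, badger, trout, heron} — 7 species.
No choice of 2 transects does better; here vole is left uncovered.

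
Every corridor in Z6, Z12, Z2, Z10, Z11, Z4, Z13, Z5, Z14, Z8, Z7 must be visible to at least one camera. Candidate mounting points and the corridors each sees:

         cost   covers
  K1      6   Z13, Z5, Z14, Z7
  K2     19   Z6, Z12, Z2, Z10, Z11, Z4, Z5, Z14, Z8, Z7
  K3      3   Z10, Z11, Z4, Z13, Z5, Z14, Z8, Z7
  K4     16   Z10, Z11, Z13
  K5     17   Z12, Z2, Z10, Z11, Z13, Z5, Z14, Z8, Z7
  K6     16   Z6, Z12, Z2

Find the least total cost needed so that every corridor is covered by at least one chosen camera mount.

K3, K6 cover every corridor at cost 3 + 16 = 19.
Any cover uses at least 2 camera mounts; among all covering selections none totals below 19.

19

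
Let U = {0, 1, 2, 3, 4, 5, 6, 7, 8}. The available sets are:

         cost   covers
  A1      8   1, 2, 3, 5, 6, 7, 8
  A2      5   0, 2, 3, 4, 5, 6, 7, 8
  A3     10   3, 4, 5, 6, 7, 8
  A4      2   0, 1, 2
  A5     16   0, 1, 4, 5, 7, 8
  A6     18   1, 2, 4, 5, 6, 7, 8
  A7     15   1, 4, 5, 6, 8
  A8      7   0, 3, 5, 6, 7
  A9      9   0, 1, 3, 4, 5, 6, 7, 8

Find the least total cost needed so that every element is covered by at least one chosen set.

7

A2, A4 cover every element at cost 5 + 2 = 7.
Any cover uses at least 2 sets; among all covering selections none totals below 7.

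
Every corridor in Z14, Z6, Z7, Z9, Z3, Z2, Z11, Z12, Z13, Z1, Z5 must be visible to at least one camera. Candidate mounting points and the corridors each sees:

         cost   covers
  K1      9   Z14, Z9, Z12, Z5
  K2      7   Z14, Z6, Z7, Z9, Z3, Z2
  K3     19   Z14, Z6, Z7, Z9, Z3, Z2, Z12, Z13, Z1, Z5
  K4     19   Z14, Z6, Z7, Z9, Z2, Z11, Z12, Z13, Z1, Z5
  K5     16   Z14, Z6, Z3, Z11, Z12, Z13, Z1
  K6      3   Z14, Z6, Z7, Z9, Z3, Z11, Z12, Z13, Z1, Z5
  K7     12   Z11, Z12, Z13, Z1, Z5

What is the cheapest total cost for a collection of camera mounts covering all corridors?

K2, K6 cover every corridor at cost 7 + 3 = 10.
Any cover uses at least 2 camera mounts; among all covering selections none totals below 10.

10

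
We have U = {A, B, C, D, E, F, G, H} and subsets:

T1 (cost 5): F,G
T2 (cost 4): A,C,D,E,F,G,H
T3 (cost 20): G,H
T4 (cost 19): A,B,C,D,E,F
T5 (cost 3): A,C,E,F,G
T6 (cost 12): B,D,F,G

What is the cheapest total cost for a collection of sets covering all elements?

T2, T6 cover every element at cost 4 + 12 = 16.
Any cover uses at least 2 sets; among all covering selections none totals below 16.

16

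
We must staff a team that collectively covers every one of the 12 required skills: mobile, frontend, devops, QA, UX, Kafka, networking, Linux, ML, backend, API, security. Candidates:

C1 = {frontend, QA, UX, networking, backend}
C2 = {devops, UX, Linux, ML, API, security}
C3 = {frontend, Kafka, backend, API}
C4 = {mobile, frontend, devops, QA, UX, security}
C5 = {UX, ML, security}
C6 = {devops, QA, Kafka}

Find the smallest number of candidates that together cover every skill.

4

C1, C2, C3, C4 together cover {mobile, frontend, devops, QA, UX, Kafka, networking, Linux, ML, backend, API, security} — every skill.
No 3 of the 6 candidates cover everything (all 20 triples fall short), so 4 is minimum.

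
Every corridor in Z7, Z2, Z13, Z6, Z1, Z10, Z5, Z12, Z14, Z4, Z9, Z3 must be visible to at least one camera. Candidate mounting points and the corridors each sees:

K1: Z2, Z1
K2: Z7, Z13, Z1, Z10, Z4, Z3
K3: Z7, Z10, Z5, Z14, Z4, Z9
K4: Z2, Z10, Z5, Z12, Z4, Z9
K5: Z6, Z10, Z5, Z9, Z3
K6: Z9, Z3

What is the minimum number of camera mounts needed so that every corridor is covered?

K2, K3, K4, K5 together cover {Z7, Z2, Z13, Z6, Z1, Z10, Z5, Z12, Z14, Z4, Z9, Z3} — every corridor.
No 3 of the 6 camera mounts cover everything (all 20 triples fall short), so 4 is minimum.

4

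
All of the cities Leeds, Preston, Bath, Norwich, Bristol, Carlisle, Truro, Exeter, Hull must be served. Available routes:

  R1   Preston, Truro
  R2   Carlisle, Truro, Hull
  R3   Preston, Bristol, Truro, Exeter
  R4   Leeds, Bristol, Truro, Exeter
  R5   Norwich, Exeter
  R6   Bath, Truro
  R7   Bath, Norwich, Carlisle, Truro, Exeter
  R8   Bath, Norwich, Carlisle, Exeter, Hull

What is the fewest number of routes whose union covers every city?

R1, R4, R8 together cover {Leeds, Preston, Bath, Norwich, Bristol, Carlisle, Truro, Exeter, Hull} — every city.
No 2 of the 8 routes cover everything (all 28 pairs fall short), so 3 is minimum.
Greedy (largest uncovered first) would take R7, R3, R2, R4 — 4 routes — but 3 suffice.

3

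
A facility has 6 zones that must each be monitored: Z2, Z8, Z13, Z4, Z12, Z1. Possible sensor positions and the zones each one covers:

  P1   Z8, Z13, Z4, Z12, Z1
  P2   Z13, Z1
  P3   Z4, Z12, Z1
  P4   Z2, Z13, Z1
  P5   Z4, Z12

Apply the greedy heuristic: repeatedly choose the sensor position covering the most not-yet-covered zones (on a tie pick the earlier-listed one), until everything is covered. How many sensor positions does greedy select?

2

Pick 1: P1 covers 5 new zones (Z8, Z13, Z4, Z12, Z1).
Pick 2: P4 covers 1 new zones (Z2).
Greedy uses 2 sensor positions.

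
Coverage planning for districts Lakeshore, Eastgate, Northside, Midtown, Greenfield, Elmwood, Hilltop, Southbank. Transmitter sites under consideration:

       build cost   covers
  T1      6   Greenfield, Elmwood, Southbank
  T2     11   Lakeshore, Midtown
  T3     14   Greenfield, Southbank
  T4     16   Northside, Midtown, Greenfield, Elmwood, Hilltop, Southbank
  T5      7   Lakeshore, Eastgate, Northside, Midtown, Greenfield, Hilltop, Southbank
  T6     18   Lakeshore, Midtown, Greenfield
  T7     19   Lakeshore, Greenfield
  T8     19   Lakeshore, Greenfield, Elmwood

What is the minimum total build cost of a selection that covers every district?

13

T1, T5 cover every district at build cost 6 + 7 = 13.
Any cover uses at least 2 transmitter sites; among all covering selections none totals below 13.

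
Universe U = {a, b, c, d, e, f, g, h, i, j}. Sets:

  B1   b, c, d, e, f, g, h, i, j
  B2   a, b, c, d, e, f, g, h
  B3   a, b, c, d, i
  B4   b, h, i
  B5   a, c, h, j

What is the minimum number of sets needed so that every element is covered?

B1, B2 together cover {a, b, c, d, e, f, g, h, i, j} — every element.
No single set contains all 10 elements, so 2 is optimal.

2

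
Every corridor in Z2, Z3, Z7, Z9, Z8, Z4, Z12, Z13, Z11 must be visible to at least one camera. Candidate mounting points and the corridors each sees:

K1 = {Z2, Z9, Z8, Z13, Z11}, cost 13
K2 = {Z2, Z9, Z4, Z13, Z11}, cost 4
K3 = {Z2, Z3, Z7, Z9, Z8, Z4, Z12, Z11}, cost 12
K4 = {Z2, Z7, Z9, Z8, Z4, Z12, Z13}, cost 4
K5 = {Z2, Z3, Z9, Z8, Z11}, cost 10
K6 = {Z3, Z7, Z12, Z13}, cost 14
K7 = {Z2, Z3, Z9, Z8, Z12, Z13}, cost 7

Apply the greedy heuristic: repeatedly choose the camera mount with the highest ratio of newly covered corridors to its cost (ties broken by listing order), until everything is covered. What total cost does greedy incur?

Pick 1: K4 adds 7 new (Z2, Z7, Z9, Z8, Z4, Z12, Z13) at cost 4 (ratio 7/4).
Pick 2: K2 adds 1 new (Z11) at cost 4 (ratio 1/4).
Pick 3: K7 adds 1 new (Z3) at cost 7 (ratio 1/7).
Greedy total cost: 4 + 4 + 7 = 15. (The true optimum is 14, so greedy overshoots here.)

15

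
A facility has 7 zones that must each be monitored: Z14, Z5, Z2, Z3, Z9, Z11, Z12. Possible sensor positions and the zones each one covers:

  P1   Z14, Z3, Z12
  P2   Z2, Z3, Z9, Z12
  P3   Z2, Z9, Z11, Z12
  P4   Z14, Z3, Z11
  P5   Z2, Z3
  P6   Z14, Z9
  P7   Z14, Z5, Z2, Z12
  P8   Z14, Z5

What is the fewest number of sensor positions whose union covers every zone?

P1, P3, P7 together cover {Z14, Z5, Z2, Z3, Z9, Z11, Z12} — every zone.
No 2 of the 8 sensor positions cover everything (all 28 pairs fall short), so 3 is minimum.

3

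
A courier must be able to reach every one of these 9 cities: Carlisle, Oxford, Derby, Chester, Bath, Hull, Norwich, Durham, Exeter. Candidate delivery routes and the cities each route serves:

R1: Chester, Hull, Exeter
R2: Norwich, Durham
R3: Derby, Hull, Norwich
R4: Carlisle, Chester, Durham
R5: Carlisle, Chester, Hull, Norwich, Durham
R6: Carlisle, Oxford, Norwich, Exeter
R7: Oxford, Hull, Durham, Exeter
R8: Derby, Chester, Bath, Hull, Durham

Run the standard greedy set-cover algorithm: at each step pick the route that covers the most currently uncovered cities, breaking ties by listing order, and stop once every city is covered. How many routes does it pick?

3

Pick 1: R5 covers 5 new cities (Carlisle, Chester, Hull, Norwich, Durham).
Pick 2: R6 covers 2 new cities (Oxford, Exeter).
Pick 3: R8 covers 2 new cities (Derby, Bath).
Greedy uses 3 routes. (The true minimum is 2.)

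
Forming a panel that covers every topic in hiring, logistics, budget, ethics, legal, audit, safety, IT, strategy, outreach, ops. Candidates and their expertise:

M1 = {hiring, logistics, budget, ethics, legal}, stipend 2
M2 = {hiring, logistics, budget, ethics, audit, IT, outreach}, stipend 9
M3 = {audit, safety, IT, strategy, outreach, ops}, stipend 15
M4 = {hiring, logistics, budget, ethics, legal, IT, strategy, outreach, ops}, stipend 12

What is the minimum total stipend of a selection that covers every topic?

17

M1, M3 cover every topic at stipend 2 + 15 = 17.
Any cover uses at least 2 members; among all covering selections none totals below 17.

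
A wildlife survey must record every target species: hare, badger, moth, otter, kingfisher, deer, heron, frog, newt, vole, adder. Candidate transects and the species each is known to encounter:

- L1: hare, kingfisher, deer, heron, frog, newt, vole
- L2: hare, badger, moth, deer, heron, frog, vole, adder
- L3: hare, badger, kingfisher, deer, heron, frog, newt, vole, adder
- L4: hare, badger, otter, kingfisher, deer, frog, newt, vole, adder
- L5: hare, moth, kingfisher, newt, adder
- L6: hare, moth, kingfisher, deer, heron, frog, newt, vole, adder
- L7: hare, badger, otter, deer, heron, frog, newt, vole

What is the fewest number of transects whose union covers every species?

L2, L4 together cover {hare, badger, moth, otter, kingfisher, deer, heron, frog, newt, vole, adder} — every species.
No single transect contains all 11 species, so 2 is optimal.

2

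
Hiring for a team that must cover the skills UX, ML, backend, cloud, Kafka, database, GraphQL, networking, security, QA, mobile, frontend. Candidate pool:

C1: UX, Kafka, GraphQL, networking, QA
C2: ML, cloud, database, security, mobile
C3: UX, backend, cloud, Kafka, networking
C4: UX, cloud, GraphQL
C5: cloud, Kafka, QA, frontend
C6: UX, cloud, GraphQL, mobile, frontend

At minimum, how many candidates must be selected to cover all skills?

C1, C2, C3, C5 together cover {UX, ML, backend, cloud, Kafka, database, GraphQL, networking, security, QA, mobile, frontend} — every skill.
No 3 of the 6 candidates cover everything (all 20 triples fall short), so 4 is minimum.

4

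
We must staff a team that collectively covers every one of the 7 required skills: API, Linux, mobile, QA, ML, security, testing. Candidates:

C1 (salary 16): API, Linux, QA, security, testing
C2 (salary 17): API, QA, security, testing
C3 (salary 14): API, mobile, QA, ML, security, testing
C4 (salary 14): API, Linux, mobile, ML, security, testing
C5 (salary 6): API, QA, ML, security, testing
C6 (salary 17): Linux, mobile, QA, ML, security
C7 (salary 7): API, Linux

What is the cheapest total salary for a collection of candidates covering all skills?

20

C4, C5 cover every skill at salary 14 + 6 = 20.
Any cover uses at least 2 candidates; among all covering selections none totals below 20.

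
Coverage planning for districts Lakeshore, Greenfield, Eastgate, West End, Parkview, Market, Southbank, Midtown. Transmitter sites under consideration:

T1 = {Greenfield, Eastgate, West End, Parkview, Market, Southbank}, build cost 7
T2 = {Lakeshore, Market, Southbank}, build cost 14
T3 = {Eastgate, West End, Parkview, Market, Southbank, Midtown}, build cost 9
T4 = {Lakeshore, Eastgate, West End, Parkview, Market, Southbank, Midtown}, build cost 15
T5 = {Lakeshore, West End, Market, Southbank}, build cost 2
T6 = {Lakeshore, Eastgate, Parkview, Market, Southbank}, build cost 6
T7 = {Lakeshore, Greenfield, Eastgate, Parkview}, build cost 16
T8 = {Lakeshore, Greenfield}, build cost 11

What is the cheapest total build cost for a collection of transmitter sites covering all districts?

T1, T3, T5 cover every district at build cost 7 + 9 + 2 = 18.
Any cover uses at least 2 transmitter sites; among all covering selections none totals below 18.

18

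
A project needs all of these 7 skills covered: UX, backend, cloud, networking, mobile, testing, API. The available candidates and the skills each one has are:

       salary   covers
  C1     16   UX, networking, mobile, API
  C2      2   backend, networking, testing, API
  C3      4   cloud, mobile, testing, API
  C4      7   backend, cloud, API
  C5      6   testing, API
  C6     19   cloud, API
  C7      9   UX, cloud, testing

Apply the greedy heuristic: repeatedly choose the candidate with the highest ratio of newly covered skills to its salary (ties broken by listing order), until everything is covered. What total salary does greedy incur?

Pick 1: C2 adds 4 new (backend, networking, testing, API) at salary 2 (ratio 4/2).
Pick 2: C3 adds 2 new (cloud, mobile) at salary 4 (ratio 2/4).
Pick 3: C7 adds 1 new (UX) at salary 9 (ratio 1/9).
Greedy total salary: 2 + 4 + 9 = 15.

15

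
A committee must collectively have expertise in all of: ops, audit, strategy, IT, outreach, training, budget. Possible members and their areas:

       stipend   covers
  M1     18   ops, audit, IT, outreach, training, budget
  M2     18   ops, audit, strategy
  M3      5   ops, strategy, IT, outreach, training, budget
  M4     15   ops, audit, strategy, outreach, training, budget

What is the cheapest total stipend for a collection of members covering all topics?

20

M3, M4 cover every topic at stipend 5 + 15 = 20.
Any cover uses at least 2 members; among all covering selections none totals below 20.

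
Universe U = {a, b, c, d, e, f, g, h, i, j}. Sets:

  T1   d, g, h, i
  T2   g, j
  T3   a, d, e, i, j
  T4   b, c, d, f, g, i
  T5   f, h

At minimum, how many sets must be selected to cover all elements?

3

T1, T3, T4 together cover {a, b, c, d, e, f, g, h, i, j} — every element.
No 2 of the 5 sets cover everything (all 10 pairs fall short), so 3 is minimum.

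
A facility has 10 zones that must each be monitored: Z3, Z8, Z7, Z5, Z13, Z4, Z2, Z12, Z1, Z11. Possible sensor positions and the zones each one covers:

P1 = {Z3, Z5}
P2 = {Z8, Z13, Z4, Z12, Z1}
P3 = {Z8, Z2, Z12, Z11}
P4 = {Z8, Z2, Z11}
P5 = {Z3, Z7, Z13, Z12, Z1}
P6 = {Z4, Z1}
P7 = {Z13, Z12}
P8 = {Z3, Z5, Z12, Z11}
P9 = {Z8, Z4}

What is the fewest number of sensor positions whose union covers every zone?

P1, P2, P3, P5 together cover {Z3, Z8, Z7, Z5, Z13, Z4, Z2, Z12, Z1, Z11} — every zone.
No 3 of the 9 sensor positions cover everything (all 84 triples fall short), so 4 is minimum.

4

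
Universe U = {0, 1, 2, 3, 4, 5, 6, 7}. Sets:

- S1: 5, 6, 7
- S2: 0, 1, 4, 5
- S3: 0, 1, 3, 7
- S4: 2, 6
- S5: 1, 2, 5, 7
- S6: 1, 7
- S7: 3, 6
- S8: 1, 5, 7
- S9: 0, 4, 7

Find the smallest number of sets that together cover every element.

S2, S3, S4 together cover {0, 1, 2, 3, 4, 5, 6, 7} — every element.
No 2 of the 9 sets cover everything (all 36 pairs fall short), so 3 is minimum.

3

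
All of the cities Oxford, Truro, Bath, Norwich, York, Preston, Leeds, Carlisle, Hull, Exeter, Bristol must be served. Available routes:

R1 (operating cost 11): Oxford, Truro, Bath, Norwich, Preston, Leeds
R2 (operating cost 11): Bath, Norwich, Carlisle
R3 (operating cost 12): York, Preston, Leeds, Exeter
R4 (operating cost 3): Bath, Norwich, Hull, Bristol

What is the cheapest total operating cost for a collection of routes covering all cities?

R1, R2, R3, R4 cover every city at operating cost 11 + 11 + 12 + 3 = 37.
Any cover uses at least 4 routes; among all covering selections none totals below 37.

37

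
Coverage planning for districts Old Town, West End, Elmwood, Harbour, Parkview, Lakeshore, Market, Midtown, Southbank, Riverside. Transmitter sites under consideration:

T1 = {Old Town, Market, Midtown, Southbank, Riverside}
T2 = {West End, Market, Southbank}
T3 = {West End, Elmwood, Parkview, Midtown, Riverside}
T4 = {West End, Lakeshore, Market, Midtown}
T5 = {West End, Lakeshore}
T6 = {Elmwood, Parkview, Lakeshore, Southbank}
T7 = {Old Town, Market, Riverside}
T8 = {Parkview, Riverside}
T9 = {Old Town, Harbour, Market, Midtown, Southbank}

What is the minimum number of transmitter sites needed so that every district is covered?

T3, T4, T9 together cover {Old Town, West End, Elmwood, Harbour, Parkview, Lakeshore, Market, Midtown, Southbank, Riverside} — every district.
No 2 of the 9 transmitter sites cover everything (all 36 pairs fall short), so 3 is minimum.
Greedy (largest uncovered first) would take T1, T3, T4, T9 — 4 transmitter sites — but 3 suffice.

3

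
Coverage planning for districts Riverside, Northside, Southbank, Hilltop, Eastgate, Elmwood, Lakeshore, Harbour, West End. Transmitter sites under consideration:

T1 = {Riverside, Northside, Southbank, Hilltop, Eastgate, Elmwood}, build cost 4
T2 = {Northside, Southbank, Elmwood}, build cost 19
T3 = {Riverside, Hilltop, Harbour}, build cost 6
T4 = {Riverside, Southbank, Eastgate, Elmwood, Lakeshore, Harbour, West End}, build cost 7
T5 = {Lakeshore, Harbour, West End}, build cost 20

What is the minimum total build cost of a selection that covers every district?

T1, T4 cover every district at build cost 4 + 7 = 11.
Any cover uses at least 2 transmitter sites; among all covering selections none totals below 11.

11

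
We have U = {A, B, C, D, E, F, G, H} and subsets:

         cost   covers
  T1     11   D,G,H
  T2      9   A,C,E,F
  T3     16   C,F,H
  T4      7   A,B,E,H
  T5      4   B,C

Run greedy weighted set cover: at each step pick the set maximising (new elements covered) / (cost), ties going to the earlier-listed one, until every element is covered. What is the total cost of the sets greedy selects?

31

Pick 1: T4 adds 4 new (A, B, E, H) at cost 7 (ratio 4/7).
Pick 2: T5 adds 1 new (C) at cost 4 (ratio 1/4).
Pick 3: T1 adds 2 new (D, G) at cost 11 (ratio 2/11).
Pick 4: T2 adds 1 new (F) at cost 9 (ratio 1/9).
Greedy total cost: 7 + 4 + 11 + 9 = 31. (The true optimum is 24, so greedy overshoots here.)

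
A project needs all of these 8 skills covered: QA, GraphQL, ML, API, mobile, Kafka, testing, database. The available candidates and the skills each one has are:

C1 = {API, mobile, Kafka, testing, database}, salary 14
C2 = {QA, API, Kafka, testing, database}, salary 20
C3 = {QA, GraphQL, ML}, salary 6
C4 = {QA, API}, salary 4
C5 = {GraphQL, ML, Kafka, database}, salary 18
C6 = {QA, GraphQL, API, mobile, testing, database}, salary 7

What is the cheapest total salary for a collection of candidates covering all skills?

C1, C3 cover every skill at salary 14 + 6 = 20.
Any cover uses at least 2 candidates; among all covering selections none totals below 20.
Greedy by coverage-per-salary would pick C6, C3, C1 for 27 — worse than the optimum 20.

20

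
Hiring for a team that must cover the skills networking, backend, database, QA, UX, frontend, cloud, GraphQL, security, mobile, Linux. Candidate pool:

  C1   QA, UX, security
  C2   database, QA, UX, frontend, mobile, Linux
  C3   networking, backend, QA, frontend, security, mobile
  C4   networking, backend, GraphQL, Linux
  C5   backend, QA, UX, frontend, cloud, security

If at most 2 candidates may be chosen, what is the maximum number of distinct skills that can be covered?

9

Choosing C2, C3 covers {networking, backend, database, QA, UX, frontend, security, mobile, Linux} — 9 skills.
No choice of 2 candidates does better; here cloud, GraphQL are left uncovered.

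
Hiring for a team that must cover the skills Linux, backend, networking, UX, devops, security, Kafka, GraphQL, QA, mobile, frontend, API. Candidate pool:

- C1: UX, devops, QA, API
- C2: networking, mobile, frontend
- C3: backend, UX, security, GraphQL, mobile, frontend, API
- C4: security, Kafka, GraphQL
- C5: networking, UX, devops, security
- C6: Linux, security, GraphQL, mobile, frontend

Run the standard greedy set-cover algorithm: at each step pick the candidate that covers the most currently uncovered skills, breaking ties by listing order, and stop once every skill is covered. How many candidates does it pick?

Pick 1: C3 covers 7 new skills (backend, UX, security, GraphQL, mobile, frontend, API).
Pick 2: C1 covers 2 new skills (devops, QA).
Pick 3: C2 covers 1 new skills (networking).
Pick 4: C4 covers 1 new skills (Kafka).
Pick 5: C6 covers 1 new skills (Linux).
Greedy uses 5 candidates.

5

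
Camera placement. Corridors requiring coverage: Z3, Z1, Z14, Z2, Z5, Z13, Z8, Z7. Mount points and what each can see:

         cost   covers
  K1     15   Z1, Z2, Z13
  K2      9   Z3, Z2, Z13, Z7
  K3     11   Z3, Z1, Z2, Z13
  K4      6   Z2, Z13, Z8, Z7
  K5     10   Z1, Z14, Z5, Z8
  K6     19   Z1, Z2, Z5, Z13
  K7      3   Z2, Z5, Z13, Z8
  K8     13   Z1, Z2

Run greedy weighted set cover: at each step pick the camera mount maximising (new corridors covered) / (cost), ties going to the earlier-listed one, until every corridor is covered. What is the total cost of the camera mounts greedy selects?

Pick 1: K7 adds 4 new (Z2, Z5, Z13, Z8) at cost 3 (ratio 4/3).
Pick 2: K2 adds 2 new (Z3, Z7) at cost 9 (ratio 2/9).
Pick 3: K5 adds 2 new (Z1, Z14) at cost 10 (ratio 2/10).
Greedy total cost: 3 + 9 + 10 = 22. (The true optimum is 19, so greedy overshoots here.)

22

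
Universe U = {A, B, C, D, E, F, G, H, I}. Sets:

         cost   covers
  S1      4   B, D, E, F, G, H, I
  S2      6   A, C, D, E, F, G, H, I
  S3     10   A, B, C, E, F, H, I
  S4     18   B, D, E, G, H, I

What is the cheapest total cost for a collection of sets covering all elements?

10

S1, S2 cover every element at cost 4 + 6 = 10.
Any cover uses at least 2 sets; among all covering selections none totals below 10.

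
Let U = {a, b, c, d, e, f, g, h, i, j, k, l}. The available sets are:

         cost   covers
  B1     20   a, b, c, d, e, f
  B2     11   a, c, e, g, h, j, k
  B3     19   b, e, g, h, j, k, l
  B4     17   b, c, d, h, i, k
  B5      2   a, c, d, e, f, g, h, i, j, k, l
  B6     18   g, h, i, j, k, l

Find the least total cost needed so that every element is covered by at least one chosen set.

B4, B5 cover every element at cost 17 + 2 = 19.
Any cover uses at least 2 sets; among all covering selections none totals below 19.

19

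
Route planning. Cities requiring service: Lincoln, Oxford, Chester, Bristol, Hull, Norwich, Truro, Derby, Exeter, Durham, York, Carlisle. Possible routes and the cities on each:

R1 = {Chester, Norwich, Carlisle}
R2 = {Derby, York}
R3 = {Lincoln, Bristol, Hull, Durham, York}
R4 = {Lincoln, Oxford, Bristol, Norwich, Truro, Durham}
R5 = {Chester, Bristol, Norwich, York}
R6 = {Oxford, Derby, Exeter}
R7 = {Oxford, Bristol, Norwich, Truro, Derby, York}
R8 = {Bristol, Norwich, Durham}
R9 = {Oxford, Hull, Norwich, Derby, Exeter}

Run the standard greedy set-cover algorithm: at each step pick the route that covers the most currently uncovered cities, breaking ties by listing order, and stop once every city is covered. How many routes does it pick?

Pick 1: R4 covers 6 new cities (Lincoln, Oxford, Bristol, Norwich, Truro, Durham).
Pick 2: R9 covers 3 new cities (Hull, Derby, Exeter).
Pick 3: R1 covers 2 new cities (Chester, Carlisle).
Pick 4: R2 covers 1 new cities (York).
Greedy uses 4 routes.

4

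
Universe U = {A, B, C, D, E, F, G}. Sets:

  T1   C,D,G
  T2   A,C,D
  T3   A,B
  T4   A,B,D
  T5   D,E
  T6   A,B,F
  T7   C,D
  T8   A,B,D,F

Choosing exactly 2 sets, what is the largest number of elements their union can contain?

Choosing T1, T6 covers {A, B, C, D, F, G} — 6 elements.
No choice of 2 sets does better; here E is left uncovered.

6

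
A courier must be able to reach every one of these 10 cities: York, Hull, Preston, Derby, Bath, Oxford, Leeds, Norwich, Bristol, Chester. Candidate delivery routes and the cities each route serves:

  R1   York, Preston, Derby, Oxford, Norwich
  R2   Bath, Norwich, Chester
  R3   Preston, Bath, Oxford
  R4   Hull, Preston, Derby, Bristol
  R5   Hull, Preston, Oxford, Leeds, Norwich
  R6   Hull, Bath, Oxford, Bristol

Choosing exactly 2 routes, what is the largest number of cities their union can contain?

8

Choosing R1, R6 covers {York, Hull, Preston, Derby, Bath, Oxford, Norwich, Bristol} — 8 cities.
No choice of 2 routes does better; here Leeds, Chester are left uncovered.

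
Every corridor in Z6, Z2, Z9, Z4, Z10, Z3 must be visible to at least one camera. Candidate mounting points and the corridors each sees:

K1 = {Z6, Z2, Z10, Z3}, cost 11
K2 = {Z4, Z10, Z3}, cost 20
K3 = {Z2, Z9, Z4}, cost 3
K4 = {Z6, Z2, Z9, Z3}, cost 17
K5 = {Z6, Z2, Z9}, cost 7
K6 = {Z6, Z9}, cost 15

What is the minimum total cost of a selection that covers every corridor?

14

K1, K3 cover every corridor at cost 11 + 3 = 14.
Any cover uses at least 2 camera mounts; among all covering selections none totals below 14.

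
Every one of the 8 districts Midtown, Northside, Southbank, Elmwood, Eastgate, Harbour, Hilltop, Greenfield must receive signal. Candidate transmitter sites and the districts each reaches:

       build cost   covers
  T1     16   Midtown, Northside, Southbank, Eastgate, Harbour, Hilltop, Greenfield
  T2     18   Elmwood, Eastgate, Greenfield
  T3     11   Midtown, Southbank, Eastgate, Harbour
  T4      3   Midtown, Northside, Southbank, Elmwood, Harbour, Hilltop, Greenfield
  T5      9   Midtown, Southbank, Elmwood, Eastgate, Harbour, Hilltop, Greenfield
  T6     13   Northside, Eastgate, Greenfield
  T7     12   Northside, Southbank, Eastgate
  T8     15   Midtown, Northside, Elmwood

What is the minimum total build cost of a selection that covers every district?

12

T4, T5 cover every district at build cost 3 + 9 = 12.
Any cover uses at least 2 transmitter sites; among all covering selections none totals below 12.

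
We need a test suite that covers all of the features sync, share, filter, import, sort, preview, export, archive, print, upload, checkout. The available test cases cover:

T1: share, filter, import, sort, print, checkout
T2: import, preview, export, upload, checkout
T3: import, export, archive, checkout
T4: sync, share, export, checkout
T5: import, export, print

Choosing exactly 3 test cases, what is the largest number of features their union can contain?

Choosing T1, T2, T3 covers {share, filter, import, sort, preview, export, archive, print, upload, checkout} — 10 features.
No choice of 3 test cases does better; here sync is left uncovered.

10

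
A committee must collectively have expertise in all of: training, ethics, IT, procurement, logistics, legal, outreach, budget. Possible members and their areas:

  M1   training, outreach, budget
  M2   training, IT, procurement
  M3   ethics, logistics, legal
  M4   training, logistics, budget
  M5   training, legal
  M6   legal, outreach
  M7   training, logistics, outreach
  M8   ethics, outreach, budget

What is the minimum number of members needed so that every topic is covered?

M1, M2, M3 together cover {training, ethics, IT, procurement, logistics, legal, outreach, budget} — every topic.
No 2 of the 8 members cover everything (all 28 pairs fall short), so 3 is minimum.

3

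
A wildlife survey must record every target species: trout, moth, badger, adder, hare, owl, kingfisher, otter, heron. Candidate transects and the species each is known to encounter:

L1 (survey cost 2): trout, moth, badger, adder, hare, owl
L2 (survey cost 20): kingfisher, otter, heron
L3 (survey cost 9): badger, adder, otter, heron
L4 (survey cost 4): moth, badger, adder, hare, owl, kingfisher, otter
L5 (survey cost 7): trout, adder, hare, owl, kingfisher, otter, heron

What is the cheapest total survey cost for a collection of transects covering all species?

9

L1, L5 cover every species at survey cost 2 + 7 = 9.
Any cover uses at least 2 transects; among all covering selections none totals below 9.
Greedy by coverage-per-survey cost would pick L1, L4, L5 for 13 — worse than the optimum 9.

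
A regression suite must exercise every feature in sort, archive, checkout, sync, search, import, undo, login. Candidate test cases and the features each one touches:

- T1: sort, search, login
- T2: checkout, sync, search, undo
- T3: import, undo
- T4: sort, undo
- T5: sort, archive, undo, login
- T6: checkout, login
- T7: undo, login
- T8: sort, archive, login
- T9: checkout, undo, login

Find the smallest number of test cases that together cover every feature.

3

T2, T3, T5 together cover {sort, archive, checkout, sync, search, import, undo, login} — every feature.
No 2 of the 9 test cases cover everything (all 36 pairs fall short), so 3 is minimum.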